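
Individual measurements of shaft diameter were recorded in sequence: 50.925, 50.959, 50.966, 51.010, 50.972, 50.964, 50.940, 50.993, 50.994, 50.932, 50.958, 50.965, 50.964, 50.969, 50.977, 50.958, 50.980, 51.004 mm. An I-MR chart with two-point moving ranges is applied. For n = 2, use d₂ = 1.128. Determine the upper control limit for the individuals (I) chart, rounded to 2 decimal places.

X̄ = (50.925 + 50.959 + 50.966 + 51.010 + 50.972 + 50.964 + 50.940 + 50.993 + 50.994 + 50.932 + 50.958 + 50.965 + 50.964 + 50.969 + 50.977 + 50.958 + 50.980 + 51.004) / 18 = 50.9683
Moving ranges: 0.034, 0.007, 0.044, 0.038, 0.008, 0.024, 0.053, 0.001, 0.062, 0.026, 0.007, 0.001, 0.005, 0.008, 0.019, 0.022, 0.024; M̄R̄ = 0.3830 / 17 = 0.0225
UCL = X̄ + 3·M̄R̄/d₂ = 50.9683 + 3 × 0.0225 / 1.128 = 51.0283

51.03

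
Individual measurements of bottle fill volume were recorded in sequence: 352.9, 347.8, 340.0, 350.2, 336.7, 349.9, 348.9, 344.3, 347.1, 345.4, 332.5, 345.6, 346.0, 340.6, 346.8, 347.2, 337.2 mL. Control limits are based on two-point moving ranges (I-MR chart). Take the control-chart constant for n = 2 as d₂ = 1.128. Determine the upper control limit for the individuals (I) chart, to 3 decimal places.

X̄ = (352.9 + 347.8 + 340.0 + 350.2 + 336.7 + 349.9 + 348.9 + 344.3 + 347.1 + 345.4 + 332.5 + 345.6 + 346.0 + 340.6 + 346.8 + 347.2 + 337.2) / 17 = 344.6529
Moving ranges: 5.1, 7.8, 10.2, 13.5, 13.2, 1.0, 4.6, 2.8, 1.7, 12.9, 13.1, 0.4, 5.4, 6.2, 0.4, 10.0; M̄R̄ = 108.3000 / 16 = 6.7687
UCL = X̄ + 3·M̄R̄/d₂ = 344.6529 + 3 × 6.7687 / 1.128 = 362.6549

362.655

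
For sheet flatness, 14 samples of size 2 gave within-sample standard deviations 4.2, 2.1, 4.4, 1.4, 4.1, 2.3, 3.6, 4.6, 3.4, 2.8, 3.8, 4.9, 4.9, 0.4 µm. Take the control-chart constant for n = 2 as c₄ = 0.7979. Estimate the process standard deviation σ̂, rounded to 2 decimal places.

s̄ = (4.2 + 2.1 + 4.4 + 1.4 + 4.1 + 2.3 + 3.6 + 4.6 + 3.4 + 2.8 + 3.8 + 4.9 + 4.9 + 0.4) / 14 = 3.3500
σ̂ = s̄ / c₄ = 3.3500 / 0.7979 = 4.1985

4.20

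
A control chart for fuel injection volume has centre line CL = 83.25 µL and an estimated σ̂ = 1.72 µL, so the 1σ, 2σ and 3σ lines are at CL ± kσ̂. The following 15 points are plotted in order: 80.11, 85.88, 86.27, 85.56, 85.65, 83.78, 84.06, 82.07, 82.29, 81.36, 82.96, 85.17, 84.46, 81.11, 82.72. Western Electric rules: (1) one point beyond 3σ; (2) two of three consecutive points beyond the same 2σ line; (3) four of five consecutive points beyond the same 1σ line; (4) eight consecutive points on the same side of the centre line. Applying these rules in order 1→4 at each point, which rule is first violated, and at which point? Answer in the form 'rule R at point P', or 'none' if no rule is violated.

rule 3 at point 5

Zone of each point (C = within 1σ̂, B = 1σ̂–2σ̂, A = 2σ̂–3σ̂, * = beyond 3σ̂; sign = side of CL): 1:-B, 2:+B, 3:+B, 4:+B, 5:+B, 6:+C, 7:+C, 8:-C, 9:-C, 10:-B, 11:-C, 12:+B, 13:+C, 14:-B, 15:-C
Rule 3 (four of five consecutive points beyond the same 1σ limit) is satisfied at point 5.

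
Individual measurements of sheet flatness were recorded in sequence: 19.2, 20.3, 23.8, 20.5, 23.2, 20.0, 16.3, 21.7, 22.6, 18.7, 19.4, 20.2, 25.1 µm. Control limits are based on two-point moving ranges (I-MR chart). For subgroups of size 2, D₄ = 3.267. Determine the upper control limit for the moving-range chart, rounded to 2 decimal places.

9.28

Moving ranges: 1.1, 3.5, 3.3, 2.7, 3.2, 3.7, 5.4, 0.9, 3.9, 0.7, 0.8, 4.9; M̄R̄ = 34.1000 / 12 = 2.8417
UCL_MR = D₄·M̄R̄ = 3.267 × 2.8417 = 9.2837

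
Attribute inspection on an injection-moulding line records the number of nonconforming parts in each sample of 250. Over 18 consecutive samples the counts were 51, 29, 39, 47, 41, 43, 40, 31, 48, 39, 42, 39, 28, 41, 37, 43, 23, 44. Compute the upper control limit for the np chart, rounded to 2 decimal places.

p̄ = Σdᵢ / (k·n) = 705 / (18 × 250) = 0.15667
UCL = np̄ + 3·√(np̄(1−p̄)) = 39.1667 + 3 × √(39.1667×0.84333) = 39.1667 + 3 × 5.7472 = 56.4083

56.41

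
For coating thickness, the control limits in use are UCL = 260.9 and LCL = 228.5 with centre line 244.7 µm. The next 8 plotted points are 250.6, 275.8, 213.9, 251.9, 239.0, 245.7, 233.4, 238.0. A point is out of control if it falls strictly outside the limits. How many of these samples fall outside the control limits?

Compare each point to [228.5, 260.9]: sample 2 = 275.8 > UCL; sample 3 = 213.9 < LCL.

2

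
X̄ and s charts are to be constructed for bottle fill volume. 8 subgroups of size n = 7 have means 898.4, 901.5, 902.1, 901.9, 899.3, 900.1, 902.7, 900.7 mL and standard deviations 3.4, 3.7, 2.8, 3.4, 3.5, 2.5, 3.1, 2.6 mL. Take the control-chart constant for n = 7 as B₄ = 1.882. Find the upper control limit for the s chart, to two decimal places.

s̄ = (3.4 + 3.7 + 2.8 + 3.4 + 3.5 + 2.5 + 3.1 + 2.6) / 8 = 3.1250
UCL_s = B₄·s̄ = 1.882 × 3.1250 = 5.8812

5.88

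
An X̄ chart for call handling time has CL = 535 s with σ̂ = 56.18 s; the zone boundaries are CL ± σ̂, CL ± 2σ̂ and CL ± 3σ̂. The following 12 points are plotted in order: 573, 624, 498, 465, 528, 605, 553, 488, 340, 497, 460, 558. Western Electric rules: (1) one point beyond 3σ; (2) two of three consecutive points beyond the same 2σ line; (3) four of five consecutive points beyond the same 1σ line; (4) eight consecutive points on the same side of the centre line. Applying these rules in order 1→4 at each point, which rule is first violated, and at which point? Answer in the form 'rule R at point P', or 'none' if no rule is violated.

Zone of each point (C = within 1σ̂, B = 1σ̂–2σ̂, A = 2σ̂–3σ̂, * = beyond 3σ̂; sign = side of CL): 1:+C, 2:+B, 3:-C, 4:-B, 5:-C, 6:+B, 7:+C, 8:-C, 9:-*, 10:-C, 11:-B, 12:+C
Rule 1 (one point beyond the 3σ limits) is satisfied at point 9.

rule 1 at point 9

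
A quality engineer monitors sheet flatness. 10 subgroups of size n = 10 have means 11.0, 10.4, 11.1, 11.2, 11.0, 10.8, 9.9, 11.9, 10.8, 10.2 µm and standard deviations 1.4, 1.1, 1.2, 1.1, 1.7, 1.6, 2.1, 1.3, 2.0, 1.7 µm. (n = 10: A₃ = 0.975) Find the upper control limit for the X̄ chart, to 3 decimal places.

12.312

X̄̄ = (11.0 + 10.4 + 11.1 + 11.2 + 11.0 + 10.8 + 9.9 + 11.9 + 10.8 + 10.2) / 10 = 10.8300
s̄ = (1.4 + 1.1 + 1.2 + 1.1 + 1.7 + 1.6 + 2.1 + 1.3 + 2.0 + 1.7) / 10 = 1.5200
UCL = X̄̄ + A₃·s̄ = 10.8300 + 0.975 × 1.5200 = 12.3120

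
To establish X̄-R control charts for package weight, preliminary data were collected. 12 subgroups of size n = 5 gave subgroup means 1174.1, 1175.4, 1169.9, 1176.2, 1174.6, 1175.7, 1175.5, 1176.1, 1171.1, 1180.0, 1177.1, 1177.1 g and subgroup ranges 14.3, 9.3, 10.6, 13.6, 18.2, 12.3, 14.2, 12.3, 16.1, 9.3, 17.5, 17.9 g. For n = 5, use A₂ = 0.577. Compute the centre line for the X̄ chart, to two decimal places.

1175.23

X̄̄ = (1174.1 + 1175.4 + 1169.9 + 1176.2 + 1174.6 + 1175.7 + 1175.5 + 1176.1 + 1171.1 + 1180.0 + 1177.1 + 1177.1) / 12 = 14102.8000 / 12 = 1175.2333
CL = X̄̄ = 1175.2333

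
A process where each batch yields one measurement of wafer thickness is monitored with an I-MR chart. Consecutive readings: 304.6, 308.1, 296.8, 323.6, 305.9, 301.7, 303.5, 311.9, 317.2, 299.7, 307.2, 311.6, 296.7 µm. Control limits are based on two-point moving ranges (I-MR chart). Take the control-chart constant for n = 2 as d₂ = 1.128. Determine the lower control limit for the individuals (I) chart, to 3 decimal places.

X̄ = (304.6 + 308.1 + 296.8 + 323.6 + 305.9 + 301.7 + 303.5 + 311.9 + 317.2 + 299.7 + 307.2 + 311.6 + 296.7) / 13 = 306.8077
Moving ranges: 3.5, 11.3, 26.8, 17.7, 4.2, 1.8, 8.4, 5.3, 17.5, 7.5, 4.4, 14.9; M̄R̄ = 123.3000 / 12 = 10.2750
LCL = X̄ − 3·M̄R̄/d₂ = 306.8077 − 3 × 10.2750 / 1.128 = 279.4806

279.481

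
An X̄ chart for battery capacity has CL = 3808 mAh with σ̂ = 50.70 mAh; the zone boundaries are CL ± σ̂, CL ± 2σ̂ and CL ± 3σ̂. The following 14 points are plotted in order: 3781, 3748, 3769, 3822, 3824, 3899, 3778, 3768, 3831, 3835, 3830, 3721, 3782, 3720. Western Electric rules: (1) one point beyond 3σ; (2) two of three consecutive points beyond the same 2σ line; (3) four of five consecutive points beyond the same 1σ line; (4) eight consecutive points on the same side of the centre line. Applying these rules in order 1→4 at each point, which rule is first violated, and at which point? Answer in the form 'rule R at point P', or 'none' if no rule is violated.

Zone of each point (C = within 1σ̂, B = 1σ̂–2σ̂, A = 2σ̂–3σ̂, * = beyond 3σ̂; sign = side of CL): 1:-C, 2:-B, 3:-C, 4:+C, 5:+C, 6:+B, 7:-C, 8:-C, 9:+C, 10:+C, 11:+C, 12:-B, 13:-C, 14:-B
No rule fires across all 14 points.

none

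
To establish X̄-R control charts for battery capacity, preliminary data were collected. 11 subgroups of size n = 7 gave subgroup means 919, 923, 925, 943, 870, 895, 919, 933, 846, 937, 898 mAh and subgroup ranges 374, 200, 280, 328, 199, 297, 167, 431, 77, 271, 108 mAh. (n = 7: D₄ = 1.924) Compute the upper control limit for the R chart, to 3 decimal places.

477.852

R̄ = (374 + 200 + 280 + 328 + 199 + 297 + 167 + 431 + 77 + 271 + 108) / 11 = 2732.0000 / 11 = 248.3636
UCL_R = D₄·R̄ = 1.924 × 248.3636 = 477.8516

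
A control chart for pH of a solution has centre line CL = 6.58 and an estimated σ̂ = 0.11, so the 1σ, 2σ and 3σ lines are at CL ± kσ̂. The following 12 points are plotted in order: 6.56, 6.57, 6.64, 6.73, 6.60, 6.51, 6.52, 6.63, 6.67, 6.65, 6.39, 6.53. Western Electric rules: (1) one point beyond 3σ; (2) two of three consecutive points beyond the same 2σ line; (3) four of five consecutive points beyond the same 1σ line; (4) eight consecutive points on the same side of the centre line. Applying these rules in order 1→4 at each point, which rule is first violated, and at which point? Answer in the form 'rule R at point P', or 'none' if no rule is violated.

none

Zone of each point (C = within 1σ̂, B = 1σ̂–2σ̂, A = 2σ̂–3σ̂, * = beyond 3σ̂; sign = side of CL): 1:-C, 2:-C, 3:+C, 4:+B, 5:+C, 6:-C, 7:-C, 8:+C, 9:+C, 10:+C, 11:-B, 12:-C
No rule fires across all 12 points.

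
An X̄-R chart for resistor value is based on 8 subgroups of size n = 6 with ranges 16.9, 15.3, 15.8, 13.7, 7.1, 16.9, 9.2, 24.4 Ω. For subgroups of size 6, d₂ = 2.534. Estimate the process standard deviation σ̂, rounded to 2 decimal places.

R̄ = (16.9 + 15.3 + 15.8 + 13.7 + 7.1 + 16.9 + 9.2 + 24.4) / 8 = 14.9125
σ̂ = R̄ / d₂ = 14.9125 / 2.534 = 5.8850

5.88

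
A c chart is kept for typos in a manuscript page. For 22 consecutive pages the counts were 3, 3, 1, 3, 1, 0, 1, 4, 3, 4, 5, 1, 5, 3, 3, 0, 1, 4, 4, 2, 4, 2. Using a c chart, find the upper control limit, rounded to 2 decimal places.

7.42

c̄ = (3 + 3 + 1 + 3 + 1 + 0 + 1 + 4 + 3 + 4 + 5 + 1 + 5 + 3 + 3 + 0 + 1 + 4 + 4 + 2 + 4 + 2) / 22 = 57 / 22 = 2.5909
UCL = c̄ + 3√c̄ = 2.5909 + 3 × √2.5909 = 2.5909 + 3 × 1.6096 = 7.4198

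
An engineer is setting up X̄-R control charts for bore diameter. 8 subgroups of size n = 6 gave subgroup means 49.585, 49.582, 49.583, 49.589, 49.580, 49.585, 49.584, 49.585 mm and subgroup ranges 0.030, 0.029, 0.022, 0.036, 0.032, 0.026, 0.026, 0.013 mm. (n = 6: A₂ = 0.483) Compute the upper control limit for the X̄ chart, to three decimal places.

49.597

X̄̄ = (49.585 + 49.582 + 49.583 + 49.589 + 49.580 + 49.585 + 49.584 + 49.585) / 8 = 396.6730 / 8 = 49.5841
R̄ = (0.030 + 0.029 + 0.022 + 0.036 + 0.032 + 0.026 + 0.026 + 0.013) / 8 = 0.2140 / 8 = 0.0267
UCL = X̄̄ + A₂·R̄ = 49.5841 + 0.483 × 0.0267 = 49.5970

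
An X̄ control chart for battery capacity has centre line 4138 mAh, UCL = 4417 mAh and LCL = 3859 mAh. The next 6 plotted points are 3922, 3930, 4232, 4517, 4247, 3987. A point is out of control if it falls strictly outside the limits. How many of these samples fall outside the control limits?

1

Compare each point to [3859, 4417]: sample 4 = 4517 > UCL.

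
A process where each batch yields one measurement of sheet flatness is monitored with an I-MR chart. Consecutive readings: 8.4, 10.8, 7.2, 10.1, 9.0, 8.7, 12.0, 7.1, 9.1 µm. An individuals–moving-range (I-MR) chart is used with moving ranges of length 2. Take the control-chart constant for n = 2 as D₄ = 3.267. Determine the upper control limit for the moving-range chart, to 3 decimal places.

Moving ranges: 2.4, 3.6, 2.9, 1.1, 0.3, 3.3, 4.9, 2.0; M̄R̄ = 20.5000 / 8 = 2.5625
UCL_MR = D₄·M̄R̄ = 3.267 × 2.5625 = 8.3717

8.372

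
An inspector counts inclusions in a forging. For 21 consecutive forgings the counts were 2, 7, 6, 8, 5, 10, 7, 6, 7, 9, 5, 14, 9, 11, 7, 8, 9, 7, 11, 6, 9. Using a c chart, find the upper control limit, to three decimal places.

c̄ = (2 + 7 + 6 + 8 + 5 + 10 + 7 + 6 + 7 + 9 + 5 + 14 + 9 + 11 + 7 + 8 + 9 + 7 + 11 + 6 + 9) / 21 = 163 / 21 = 7.7619
UCL = c̄ + 3√c̄ = 7.7619 + 3 × √7.7619 = 7.7619 + 3 × 2.7860 = 16.1200

16.120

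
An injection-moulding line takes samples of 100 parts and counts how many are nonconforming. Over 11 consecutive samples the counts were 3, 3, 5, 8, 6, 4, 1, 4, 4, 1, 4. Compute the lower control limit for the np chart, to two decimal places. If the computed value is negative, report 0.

0.00

p̄ = Σdᵢ / (k·n) = 43 / (11 × 100) = 0.03909
LCL = np̄ − 3·√(np̄(1−p̄)) = 3.9091 − 3 × 1.9381 = -1.9052 → 0 (negative, so LCL = 0)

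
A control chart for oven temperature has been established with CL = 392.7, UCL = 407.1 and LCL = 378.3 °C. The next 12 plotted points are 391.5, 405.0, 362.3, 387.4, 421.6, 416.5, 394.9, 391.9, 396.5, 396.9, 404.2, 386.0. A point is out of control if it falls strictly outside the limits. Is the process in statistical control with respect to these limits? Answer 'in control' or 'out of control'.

out of control

Compare each point to [378.3, 407.1]: sample 3 = 362.3 < LCL; sample 5 = 421.6 > UCL; sample 6 = 416.5 > UCL.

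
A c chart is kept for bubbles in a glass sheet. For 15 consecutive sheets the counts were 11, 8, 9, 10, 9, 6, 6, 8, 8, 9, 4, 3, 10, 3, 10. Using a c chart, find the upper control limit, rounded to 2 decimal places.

15.87

c̄ = (11 + 8 + 9 + 10 + 9 + 6 + 6 + 8 + 8 + 9 + 4 + 3 + 10 + 3 + 10) / 15 = 114 / 15 = 7.6000
UCL = c̄ + 3√c̄ = 7.6000 + 3 × √7.6000 = 7.6000 + 3 × 2.7568 = 15.8704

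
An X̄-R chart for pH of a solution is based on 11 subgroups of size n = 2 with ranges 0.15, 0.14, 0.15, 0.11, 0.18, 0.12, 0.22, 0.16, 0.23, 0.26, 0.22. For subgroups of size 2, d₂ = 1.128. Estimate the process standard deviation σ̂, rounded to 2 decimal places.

R̄ = (0.15 + 0.14 + 0.15 + 0.11 + 0.18 + 0.12 + 0.22 + 0.16 + 0.23 + 0.26 + 0.22) / 11 = 0.1764
σ̂ = R̄ / d₂ = 0.1764 / 1.128 = 0.1564

0.16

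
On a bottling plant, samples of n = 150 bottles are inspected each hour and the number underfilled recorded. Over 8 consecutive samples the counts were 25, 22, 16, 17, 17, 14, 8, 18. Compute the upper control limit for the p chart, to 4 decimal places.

0.1921

p̄ = Σdᵢ / (k·n) = 137 / (8 × 150) = 0.11417
UCL = p̄ + 3·√(p̄(1−p̄)/n) = 0.11417 + 3 × √(0.11417×0.88583/150) = 0.11417 + 3 × 0.02597 = 0.19206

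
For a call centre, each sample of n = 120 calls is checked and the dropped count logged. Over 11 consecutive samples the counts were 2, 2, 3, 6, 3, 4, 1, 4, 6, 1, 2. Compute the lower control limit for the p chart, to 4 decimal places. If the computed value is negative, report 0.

0.0000

p̄ = Σdᵢ / (k·n) = 34 / (11 × 120) = 0.02576
LCL = p̄ − 3·√(p̄(1−p̄)/n) = 0.02576 − 3 × 0.01446 = -0.01763 → 0 (negative, so LCL = 0)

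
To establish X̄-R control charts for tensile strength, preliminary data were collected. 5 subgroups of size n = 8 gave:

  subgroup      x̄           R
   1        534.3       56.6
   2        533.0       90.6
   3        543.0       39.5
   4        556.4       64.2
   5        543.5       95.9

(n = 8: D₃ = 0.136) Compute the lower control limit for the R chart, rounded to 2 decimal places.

R̄ = (56.6 + 90.6 + 39.5 + 64.2 + 95.9) / 5 = 346.8000 / 5 = 69.3600
LCL_R = D₃·R̄ = 0.136 × 69.3600 = 9.4330

9.43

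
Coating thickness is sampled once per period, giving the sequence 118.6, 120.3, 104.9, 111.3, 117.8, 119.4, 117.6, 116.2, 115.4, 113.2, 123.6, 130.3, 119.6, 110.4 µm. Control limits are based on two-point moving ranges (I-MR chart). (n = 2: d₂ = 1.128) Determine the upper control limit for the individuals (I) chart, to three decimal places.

X̄ = (118.6 + 120.3 + 104.9 + 111.3 + 117.8 + 119.4 + 117.6 + 116.2 + 115.4 + 113.2 + 123.6 + 130.3 + 119.6 + 110.4) / 14 = 117.0429
Moving ranges: 1.7, 15.4, 6.4, 6.5, 1.6, 1.8, 1.4, 0.8, 2.2, 10.4, 6.7, 10.7, 9.2; M̄R̄ = 74.8000 / 13 = 5.7538
UCL = X̄ + 3·M̄R̄/d₂ = 117.0429 + 3 × 5.7538 / 1.128 = 132.3456

132.346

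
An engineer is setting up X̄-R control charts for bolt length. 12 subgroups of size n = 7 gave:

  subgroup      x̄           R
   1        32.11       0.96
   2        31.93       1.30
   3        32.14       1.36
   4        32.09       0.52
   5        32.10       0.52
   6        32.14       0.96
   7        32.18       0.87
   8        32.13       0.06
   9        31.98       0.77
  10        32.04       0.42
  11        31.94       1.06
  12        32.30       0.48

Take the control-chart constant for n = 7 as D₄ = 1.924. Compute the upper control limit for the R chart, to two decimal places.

R̄ = (0.96 + 1.30 + 1.36 + 0.52 + 0.52 + 0.96 + 0.87 + 0.06 + 0.77 + 0.42 + 1.06 + 0.48) / 12 = 9.2800 / 12 = 0.7733
UCL_R = D₄·R̄ = 1.924 × 0.7733 = 1.4879

1.49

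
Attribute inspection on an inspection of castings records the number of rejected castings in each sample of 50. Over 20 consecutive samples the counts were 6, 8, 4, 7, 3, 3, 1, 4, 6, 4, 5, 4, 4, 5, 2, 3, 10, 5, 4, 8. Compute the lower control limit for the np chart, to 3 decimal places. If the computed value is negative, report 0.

0.000

p̄ = Σdᵢ / (k·n) = 96 / (20 × 50) = 0.09600
LCL = np̄ − 3·√(np̄(1−p̄)) = 4.8000 − 3 × 2.0831 = -1.4492 → 0 (negative, so LCL = 0)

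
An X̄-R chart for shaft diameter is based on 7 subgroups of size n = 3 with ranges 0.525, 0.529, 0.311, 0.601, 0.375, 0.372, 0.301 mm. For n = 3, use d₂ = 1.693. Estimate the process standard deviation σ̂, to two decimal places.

0.25

R̄ = (0.525 + 0.529 + 0.311 + 0.601 + 0.375 + 0.372 + 0.301) / 7 = 0.4306
σ̂ = R̄ / d₂ = 0.4306 / 1.693 = 0.2543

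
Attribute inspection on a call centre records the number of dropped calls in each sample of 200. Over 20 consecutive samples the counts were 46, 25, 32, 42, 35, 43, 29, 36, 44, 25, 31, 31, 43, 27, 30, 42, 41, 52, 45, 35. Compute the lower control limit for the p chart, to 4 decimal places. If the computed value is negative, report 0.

p̄ = Σdᵢ / (k·n) = 734 / (20 × 200) = 0.18350
LCL = p̄ − 3·√(p̄(1−p̄)/n) = 0.18350 − 3 × 0.02737 = 0.10139

0.1014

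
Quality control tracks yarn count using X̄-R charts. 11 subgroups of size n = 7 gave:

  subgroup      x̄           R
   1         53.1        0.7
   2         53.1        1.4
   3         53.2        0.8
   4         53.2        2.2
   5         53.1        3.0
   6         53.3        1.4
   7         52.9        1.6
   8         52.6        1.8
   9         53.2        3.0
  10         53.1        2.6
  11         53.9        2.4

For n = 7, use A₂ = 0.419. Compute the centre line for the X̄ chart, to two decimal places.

53.15

X̄̄ = (53.1 + 53.1 + 53.2 + 53.2 + 53.1 + 53.3 + 52.9 + 52.6 + 53.2 + 53.1 + 53.9) / 11 = 584.7000 / 11 = 53.1545
CL = X̄̄ = 53.1545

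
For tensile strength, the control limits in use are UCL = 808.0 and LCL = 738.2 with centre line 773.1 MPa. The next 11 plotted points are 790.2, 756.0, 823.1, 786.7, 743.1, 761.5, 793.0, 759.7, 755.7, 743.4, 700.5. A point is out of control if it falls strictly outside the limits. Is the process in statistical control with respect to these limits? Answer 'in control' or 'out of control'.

out of control

Compare each point to [738.2, 808.0]: sample 3 = 823.1 > UCL; sample 11 = 700.5 < LCL.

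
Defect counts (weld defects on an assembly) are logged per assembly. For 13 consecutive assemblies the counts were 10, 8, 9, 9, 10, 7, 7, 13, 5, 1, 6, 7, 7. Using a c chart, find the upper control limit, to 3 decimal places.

c̄ = (10 + 8 + 9 + 9 + 10 + 7 + 7 + 13 + 5 + 1 + 6 + 7 + 7) / 13 = 99 / 13 = 7.6154
UCL = c̄ + 3√c̄ = 7.6154 + 3 × √7.6154 = 7.6154 + 3 × 2.7596 = 15.8942

15.894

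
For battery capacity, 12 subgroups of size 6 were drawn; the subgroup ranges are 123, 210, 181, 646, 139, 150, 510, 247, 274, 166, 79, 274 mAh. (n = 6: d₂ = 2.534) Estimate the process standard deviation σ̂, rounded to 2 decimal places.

R̄ = (123 + 210 + 181 + 646 + 139 + 150 + 510 + 247 + 274 + 166 + 79 + 274) / 12 = 249.9167
σ̂ = R̄ / d₂ = 249.9167 / 2.534 = 98.6254

98.63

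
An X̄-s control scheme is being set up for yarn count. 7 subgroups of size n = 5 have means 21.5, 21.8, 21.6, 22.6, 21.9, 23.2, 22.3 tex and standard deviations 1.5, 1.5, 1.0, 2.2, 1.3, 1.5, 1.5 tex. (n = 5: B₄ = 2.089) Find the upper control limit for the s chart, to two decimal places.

s̄ = (1.5 + 1.5 + 1.0 + 2.2 + 1.3 + 1.5 + 1.5) / 7 = 1.5000
UCL_s = B₄·s̄ = 2.089 × 1.5000 = 3.1335

3.13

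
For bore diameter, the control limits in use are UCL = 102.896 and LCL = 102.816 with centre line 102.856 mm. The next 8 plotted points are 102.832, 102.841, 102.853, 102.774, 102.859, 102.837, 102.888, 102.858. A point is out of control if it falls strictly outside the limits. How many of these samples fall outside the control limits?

1

Compare each point to [102.816, 102.896]: sample 4 = 102.774 < LCL.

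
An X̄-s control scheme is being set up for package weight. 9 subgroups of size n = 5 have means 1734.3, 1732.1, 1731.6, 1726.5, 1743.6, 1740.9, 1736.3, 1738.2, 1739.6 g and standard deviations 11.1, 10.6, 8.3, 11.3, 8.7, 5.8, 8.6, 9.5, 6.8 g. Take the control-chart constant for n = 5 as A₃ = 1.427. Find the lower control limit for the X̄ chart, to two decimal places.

X̄̄ = (1734.3 + 1732.1 + 1731.6 + 1726.5 + 1743.6 + 1740.9 + 1736.3 + 1738.2 + 1739.6) / 9 = 1735.9000
s̄ = (11.1 + 10.6 + 8.3 + 11.3 + 8.7 + 5.8 + 8.6 + 9.5 + 6.8) / 9 = 8.9667
LCL = X̄̄ − A₃·s̄ = 1735.9000 − 1.427 × 8.9667 = 1723.1046

1723.10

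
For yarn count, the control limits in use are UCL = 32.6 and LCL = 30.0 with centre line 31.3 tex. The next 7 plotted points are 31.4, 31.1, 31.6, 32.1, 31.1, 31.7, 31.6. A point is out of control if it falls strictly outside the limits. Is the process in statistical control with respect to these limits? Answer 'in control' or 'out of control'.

All 7 points lie within [30.0, 32.6].

in control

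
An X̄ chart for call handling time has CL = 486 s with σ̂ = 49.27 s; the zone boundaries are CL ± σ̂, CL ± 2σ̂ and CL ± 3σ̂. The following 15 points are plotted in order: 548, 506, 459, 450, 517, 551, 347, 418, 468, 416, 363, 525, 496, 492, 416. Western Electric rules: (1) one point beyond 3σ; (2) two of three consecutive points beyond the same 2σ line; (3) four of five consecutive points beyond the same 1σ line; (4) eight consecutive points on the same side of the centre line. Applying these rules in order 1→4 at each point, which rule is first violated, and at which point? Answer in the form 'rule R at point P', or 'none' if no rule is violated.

Zone of each point (C = within 1σ̂, B = 1σ̂–2σ̂, A = 2σ̂–3σ̂, * = beyond 3σ̂; sign = side of CL): 1:+B, 2:+C, 3:-C, 4:-C, 5:+C, 6:+B, 7:-A, 8:-B, 9:-C, 10:-B, 11:-A, 12:+C, 13:+C, 14:+C, 15:-B
Rule 3 (four of five consecutive points beyond the same 1σ limit) is satisfied at point 11.

rule 3 at point 11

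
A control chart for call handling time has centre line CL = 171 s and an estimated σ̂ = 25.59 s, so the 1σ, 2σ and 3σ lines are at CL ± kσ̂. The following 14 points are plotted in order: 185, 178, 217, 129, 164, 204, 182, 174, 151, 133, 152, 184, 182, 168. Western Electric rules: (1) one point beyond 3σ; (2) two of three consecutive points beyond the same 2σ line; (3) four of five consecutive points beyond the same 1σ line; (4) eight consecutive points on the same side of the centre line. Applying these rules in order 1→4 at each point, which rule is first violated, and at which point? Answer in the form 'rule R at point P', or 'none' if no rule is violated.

none

Zone of each point (C = within 1σ̂, B = 1σ̂–2σ̂, A = 2σ̂–3σ̂, * = beyond 3σ̂; sign = side of CL): 1:+C, 2:+C, 3:+B, 4:-B, 5:-C, 6:+B, 7:+C, 8:+C, 9:-C, 10:-B, 11:-C, 12:+C, 13:+C, 14:-C
No rule fires across all 14 points.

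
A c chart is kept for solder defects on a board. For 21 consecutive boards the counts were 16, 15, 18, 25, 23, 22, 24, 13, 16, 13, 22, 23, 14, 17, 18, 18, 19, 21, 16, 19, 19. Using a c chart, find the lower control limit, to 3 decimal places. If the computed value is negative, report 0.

5.674

c̄ = (16 + 15 + 18 + 25 + 23 + 22 + 24 + 13 + 16 + 13 + 22 + 23 + 14 + 17 + 18 + 18 + 19 + 21 + 16 + 19 + 19) / 21 = 391 / 21 = 18.6190
LCL = c̄ − 3√c̄ = 18.6190 − 3 × 4.3150 = 5.6741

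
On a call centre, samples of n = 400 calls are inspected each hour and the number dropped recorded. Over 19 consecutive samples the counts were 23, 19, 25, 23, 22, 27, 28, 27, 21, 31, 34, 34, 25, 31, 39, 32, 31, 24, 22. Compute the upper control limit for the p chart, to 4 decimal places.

p̄ = Σdᵢ / (k·n) = 518 / (19 × 400) = 0.06816
UCL = p̄ + 3·√(p̄(1−p̄)/n) = 0.06816 + 3 × √(0.06816×0.93184/400) = 0.06816 + 3 × 0.01260 = 0.10596

0.1060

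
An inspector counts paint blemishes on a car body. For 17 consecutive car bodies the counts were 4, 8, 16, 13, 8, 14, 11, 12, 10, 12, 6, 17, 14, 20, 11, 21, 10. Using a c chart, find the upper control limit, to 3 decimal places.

c̄ = (4 + 8 + 16 + 13 + 8 + 14 + 11 + 12 + 10 + 12 + 6 + 17 + 14 + 20 + 11 + 21 + 10) / 17 = 207 / 17 = 12.1765
UCL = c̄ + 3√c̄ = 12.1765 + 3 × √12.1765 = 12.1765 + 3 × 3.4895 = 22.6449

22.645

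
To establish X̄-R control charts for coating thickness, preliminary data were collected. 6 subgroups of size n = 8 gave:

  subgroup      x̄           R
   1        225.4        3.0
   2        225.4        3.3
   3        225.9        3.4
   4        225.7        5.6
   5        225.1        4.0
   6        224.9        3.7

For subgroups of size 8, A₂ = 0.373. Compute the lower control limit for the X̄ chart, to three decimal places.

X̄̄ = (225.4 + 225.4 + 225.9 + 225.7 + 225.1 + 224.9) / 6 = 1352.4000 / 6 = 225.4000
R̄ = (3.0 + 3.3 + 3.4 + 5.6 + 4.0 + 3.7) / 6 = 23.0000 / 6 = 3.8333
LCL = X̄̄ − A₂·R̄ = 225.4000 − 0.373 × 3.8333 = 223.9702

223.970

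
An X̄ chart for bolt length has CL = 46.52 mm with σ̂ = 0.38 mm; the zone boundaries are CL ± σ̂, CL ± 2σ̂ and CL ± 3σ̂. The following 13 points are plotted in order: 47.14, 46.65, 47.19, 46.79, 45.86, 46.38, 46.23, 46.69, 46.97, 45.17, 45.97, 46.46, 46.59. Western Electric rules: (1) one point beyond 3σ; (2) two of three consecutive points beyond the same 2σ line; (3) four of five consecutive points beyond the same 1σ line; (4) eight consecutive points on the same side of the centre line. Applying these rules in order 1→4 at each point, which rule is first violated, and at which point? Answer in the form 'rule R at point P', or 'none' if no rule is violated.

rule 1 at point 10

Zone of each point (C = within 1σ̂, B = 1σ̂–2σ̂, A = 2σ̂–3σ̂, * = beyond 3σ̂; sign = side of CL): 1:+B, 2:+C, 3:+B, 4:+C, 5:-B, 6:-C, 7:-C, 8:+C, 9:+B, 10:-*, 11:-B, 12:-C, 13:+C
Rule 1 (one point beyond the 3σ limits) is satisfied at point 10.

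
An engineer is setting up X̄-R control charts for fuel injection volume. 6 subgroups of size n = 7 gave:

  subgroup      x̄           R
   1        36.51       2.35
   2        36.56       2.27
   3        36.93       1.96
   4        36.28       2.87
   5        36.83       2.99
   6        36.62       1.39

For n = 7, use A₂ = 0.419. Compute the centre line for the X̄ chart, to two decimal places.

X̄̄ = (36.51 + 36.56 + 36.93 + 36.28 + 36.83 + 36.62) / 6 = 219.7300 / 6 = 36.6217
CL = X̄̄ = 36.6217

36.62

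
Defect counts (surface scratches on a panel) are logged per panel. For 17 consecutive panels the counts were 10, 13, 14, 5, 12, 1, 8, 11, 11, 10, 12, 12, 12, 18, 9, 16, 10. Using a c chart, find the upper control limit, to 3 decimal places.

20.693

c̄ = (10 + 13 + 14 + 5 + 12 + 1 + 8 + 11 + 11 + 10 + 12 + 12 + 12 + 18 + 9 + 16 + 10) / 17 = 184 / 17 = 10.8235
UCL = c̄ + 3√c̄ = 10.8235 + 3 × √10.8235 = 10.8235 + 3 × 3.2899 = 20.6933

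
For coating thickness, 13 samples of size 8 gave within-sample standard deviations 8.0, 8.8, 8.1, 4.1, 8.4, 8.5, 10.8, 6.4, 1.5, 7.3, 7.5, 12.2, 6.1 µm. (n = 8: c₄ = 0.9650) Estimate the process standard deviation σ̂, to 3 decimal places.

s̄ = (8.0 + 8.8 + 8.1 + 4.1 + 8.4 + 8.5 + 10.8 + 6.4 + 1.5 + 7.3 + 7.5 + 12.2 + 6.1) / 13 = 7.5154
σ̂ = s̄ / c₄ = 7.5154 / 0.9650 = 7.7880

7.788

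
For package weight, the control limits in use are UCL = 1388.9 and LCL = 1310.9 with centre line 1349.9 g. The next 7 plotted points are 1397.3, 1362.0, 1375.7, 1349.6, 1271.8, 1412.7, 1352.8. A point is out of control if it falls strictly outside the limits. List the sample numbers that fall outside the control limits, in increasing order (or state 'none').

1, 5, 6

Compare each point to [1310.9, 1388.9]: sample 1 = 1397.3 > UCL; sample 5 = 1271.8 < LCL; sample 6 = 1412.7 > UCL.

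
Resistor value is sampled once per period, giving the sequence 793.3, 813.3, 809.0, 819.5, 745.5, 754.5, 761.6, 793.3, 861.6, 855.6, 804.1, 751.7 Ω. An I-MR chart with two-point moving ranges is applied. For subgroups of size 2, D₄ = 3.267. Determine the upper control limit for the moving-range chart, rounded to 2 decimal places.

99.44

Moving ranges: 20.0, 4.3, 10.5, 74.0, 9.0, 7.1, 31.7, 68.3, 6.0, 51.5, 52.4; M̄R̄ = 334.8000 / 11 = 30.4364
UCL_MR = D₄·M̄R̄ = 3.267 × 30.4364 = 99.4356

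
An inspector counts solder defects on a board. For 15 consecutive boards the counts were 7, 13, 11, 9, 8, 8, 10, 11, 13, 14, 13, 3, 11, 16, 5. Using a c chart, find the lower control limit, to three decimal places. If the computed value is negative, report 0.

c̄ = (7 + 13 + 11 + 9 + 8 + 8 + 10 + 11 + 13 + 14 + 13 + 3 + 11 + 16 + 5) / 15 = 152 / 15 = 10.1333
LCL = c̄ − 3√c̄ = 10.1333 − 3 × 3.1833 = 0.5835

0.583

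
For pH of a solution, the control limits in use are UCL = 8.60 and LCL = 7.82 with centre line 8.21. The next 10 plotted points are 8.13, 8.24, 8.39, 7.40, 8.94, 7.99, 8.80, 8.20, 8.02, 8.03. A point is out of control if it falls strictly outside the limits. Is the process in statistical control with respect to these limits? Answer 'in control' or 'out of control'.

out of control

Compare each point to [7.82, 8.60]: sample 4 = 7.40 < LCL; sample 5 = 8.94 > UCL; sample 7 = 8.80 > UCL.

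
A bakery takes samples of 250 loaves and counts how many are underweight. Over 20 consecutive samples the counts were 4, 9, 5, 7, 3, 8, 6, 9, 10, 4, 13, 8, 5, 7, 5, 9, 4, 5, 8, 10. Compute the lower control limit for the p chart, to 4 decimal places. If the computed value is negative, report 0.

p̄ = Σdᵢ / (k·n) = 139 / (20 × 250) = 0.02780
LCL = p̄ − 3·√(p̄(1−p̄)/n) = 0.02780 − 3 × 0.01040 = -0.00339 → 0 (negative, so LCL = 0)

0.0000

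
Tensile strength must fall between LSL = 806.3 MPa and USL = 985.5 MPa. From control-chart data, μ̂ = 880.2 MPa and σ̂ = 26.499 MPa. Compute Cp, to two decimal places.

1.13

Cp = (USL − LSL) / (6σ̂) = (985.5 − 806.3) / (6 × 26.499) = 179.2000 / 158.9940 = 1.1271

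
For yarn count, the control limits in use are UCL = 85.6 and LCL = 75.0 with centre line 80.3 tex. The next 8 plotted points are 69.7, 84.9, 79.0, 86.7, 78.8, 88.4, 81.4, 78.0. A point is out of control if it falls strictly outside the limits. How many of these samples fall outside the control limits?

3

Compare each point to [75.0, 85.6]: sample 1 = 69.7 < LCL; sample 4 = 86.7 > UCL; sample 6 = 88.4 > UCL.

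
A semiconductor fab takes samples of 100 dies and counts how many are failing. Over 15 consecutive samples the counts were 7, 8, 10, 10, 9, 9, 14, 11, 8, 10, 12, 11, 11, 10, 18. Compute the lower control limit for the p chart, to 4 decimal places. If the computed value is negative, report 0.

p̄ = Σdᵢ / (k·n) = 158 / (15 × 100) = 0.10533
LCL = p̄ − 3·√(p̄(1−p̄)/n) = 0.10533 − 3 × 0.03070 = 0.01324

0.0132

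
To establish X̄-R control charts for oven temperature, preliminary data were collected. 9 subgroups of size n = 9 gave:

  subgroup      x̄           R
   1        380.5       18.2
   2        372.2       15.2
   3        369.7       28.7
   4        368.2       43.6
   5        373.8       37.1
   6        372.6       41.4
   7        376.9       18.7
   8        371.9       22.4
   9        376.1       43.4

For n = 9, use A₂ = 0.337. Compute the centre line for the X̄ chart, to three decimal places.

X̄̄ = (380.5 + 372.2 + 369.7 + 368.2 + 373.8 + 372.6 + 376.9 + 371.9 + 376.1) / 9 = 3361.9000 / 9 = 373.5444
CL = X̄̄ = 373.5444

373.544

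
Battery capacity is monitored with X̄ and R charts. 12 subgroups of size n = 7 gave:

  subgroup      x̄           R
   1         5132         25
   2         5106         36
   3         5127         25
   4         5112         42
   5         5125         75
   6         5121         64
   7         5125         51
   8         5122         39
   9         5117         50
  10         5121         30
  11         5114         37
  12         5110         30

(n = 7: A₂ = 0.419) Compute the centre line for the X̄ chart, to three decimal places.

X̄̄ = (5132 + 5106 + 5127 + 5112 + 5125 + 5121 + 5125 + 5122 + 5117 + 5121 + 5114 + 5110) / 12 = 61432.0000 / 12 = 5119.3333
CL = X̄̄ = 5119.3333

5119.333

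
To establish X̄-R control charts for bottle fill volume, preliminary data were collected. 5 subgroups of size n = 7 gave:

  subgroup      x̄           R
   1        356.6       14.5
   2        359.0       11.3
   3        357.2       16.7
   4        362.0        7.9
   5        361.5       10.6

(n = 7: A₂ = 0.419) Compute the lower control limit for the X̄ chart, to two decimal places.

354.15

X̄̄ = (356.6 + 359.0 + 357.2 + 362.0 + 361.5) / 5 = 1796.3000 / 5 = 359.2600
R̄ = (14.5 + 11.3 + 16.7 + 7.9 + 10.6) / 5 = 61.0000 / 5 = 12.2000
LCL = X̄̄ − A₂·R̄ = 359.2600 − 0.419 × 12.2000 = 354.1482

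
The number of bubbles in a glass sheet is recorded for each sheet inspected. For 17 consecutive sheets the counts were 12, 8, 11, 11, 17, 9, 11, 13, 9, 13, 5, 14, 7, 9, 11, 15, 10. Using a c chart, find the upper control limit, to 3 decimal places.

c̄ = (12 + 8 + 11 + 11 + 17 + 9 + 11 + 13 + 9 + 13 + 5 + 14 + 7 + 9 + 11 + 15 + 10) / 17 = 185 / 17 = 10.8824
UCL = c̄ + 3√c̄ = 10.8824 + 3 × √10.8824 = 10.8824 + 3 × 3.2988 = 20.7789

20.779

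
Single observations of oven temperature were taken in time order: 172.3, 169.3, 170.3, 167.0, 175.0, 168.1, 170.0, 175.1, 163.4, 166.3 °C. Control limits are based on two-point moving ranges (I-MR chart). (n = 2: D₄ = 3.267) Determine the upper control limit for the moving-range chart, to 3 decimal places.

Moving ranges: 3.0, 1.0, 3.3, 8.0, 6.9, 1.9, 5.1, 11.7, 2.9; M̄R̄ = 43.8000 / 9 = 4.8667
UCL_MR = D₄·M̄R̄ = 3.267 × 4.8667 = 15.8994

15.899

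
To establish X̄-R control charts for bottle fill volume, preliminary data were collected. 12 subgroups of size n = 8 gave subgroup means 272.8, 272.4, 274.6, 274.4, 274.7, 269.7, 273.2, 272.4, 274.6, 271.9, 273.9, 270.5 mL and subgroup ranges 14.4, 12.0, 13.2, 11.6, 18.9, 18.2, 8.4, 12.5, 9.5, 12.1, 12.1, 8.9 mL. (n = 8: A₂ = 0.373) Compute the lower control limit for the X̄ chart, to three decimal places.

268.207

X̄̄ = (272.8 + 272.4 + 274.6 + 274.4 + 274.7 + 269.7 + 273.2 + 272.4 + 274.6 + 271.9 + 273.9 + 270.5) / 12 = 3275.1000 / 12 = 272.9250
R̄ = (14.4 + 12.0 + 13.2 + 11.6 + 18.9 + 18.2 + 8.4 + 12.5 + 9.5 + 12.1 + 12.1 + 8.9) / 12 = 151.8000 / 12 = 12.6500
LCL = X̄̄ − A₂·R̄ = 272.9250 − 0.373 × 12.6500 = 268.2065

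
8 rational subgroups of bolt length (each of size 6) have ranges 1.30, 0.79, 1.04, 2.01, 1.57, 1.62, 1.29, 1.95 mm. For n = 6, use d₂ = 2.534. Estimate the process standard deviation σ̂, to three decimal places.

0.571

R̄ = (1.30 + 0.79 + 1.04 + 2.01 + 1.57 + 1.62 + 1.29 + 1.95) / 8 = 1.4463
σ̂ = R̄ / d₂ = 1.4463 / 2.534 = 0.5707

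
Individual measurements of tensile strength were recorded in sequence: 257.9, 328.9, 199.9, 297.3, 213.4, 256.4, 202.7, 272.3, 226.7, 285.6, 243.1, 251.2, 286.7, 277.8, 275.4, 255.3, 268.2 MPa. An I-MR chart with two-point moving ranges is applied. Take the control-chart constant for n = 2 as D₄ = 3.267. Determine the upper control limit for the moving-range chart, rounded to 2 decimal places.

159.78

Moving ranges: 71.0, 129.0, 97.4, 83.9, 43.0, 53.7, 69.6, 45.6, 58.9, 42.5, 8.1, 35.5, 8.9, 2.4, 20.1, 12.9; M̄R̄ = 782.5000 / 16 = 48.9062
UCL_MR = D₄·M̄R̄ = 3.267 × 48.9062 = 159.7767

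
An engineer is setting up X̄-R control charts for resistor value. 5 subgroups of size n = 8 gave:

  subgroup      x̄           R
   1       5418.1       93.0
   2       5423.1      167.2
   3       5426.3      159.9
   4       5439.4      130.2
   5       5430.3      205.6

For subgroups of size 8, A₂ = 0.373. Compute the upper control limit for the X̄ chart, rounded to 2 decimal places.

X̄̄ = (5418.1 + 5423.1 + 5426.3 + 5439.4 + 5430.3) / 5 = 27137.2000 / 5 = 5427.4400
R̄ = (93.0 + 167.2 + 159.9 + 130.2 + 205.6) / 5 = 755.9000 / 5 = 151.1800
UCL = X̄̄ + A₂·R̄ = 5427.4400 + 0.373 × 151.1800 = 5483.8301

5483.83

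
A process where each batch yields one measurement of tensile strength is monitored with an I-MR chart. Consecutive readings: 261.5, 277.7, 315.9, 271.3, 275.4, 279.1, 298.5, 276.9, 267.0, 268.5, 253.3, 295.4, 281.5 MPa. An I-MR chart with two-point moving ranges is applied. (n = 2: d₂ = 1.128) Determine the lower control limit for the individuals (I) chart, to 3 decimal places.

227.552

X̄ = (261.5 + 277.7 + 315.9 + 271.3 + 275.4 + 279.1 + 298.5 + 276.9 + 267.0 + 268.5 + 253.3 + 295.4 + 281.5) / 13 = 278.6154
Moving ranges: 16.2, 38.2, 44.6, 4.1, 3.7, 19.4, 21.6, 9.9, 1.5, 15.2, 42.1, 13.9; M̄R̄ = 230.4000 / 12 = 19.2000
LCL = X̄ − 3·M̄R̄/d₂ = 278.6154 − 3 × 19.2000 / 1.128 = 227.5516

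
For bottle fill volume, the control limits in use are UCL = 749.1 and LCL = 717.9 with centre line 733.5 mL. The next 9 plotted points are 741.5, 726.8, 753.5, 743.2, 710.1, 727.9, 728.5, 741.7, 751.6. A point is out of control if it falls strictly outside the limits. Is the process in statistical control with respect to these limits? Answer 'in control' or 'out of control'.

Compare each point to [717.9, 749.1]: sample 3 = 753.5 > UCL; sample 5 = 710.1 < LCL; sample 9 = 751.6 > UCL.

out of control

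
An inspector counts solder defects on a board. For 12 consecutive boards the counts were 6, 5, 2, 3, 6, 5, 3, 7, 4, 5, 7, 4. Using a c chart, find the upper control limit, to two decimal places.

c̄ = (6 + 5 + 2 + 3 + 6 + 5 + 3 + 7 + 4 + 5 + 7 + 4) / 12 = 57 / 12 = 4.7500
UCL = c̄ + 3√c̄ = 4.7500 + 3 × √4.7500 = 4.7500 + 3 × 2.1794 = 11.2883

11.29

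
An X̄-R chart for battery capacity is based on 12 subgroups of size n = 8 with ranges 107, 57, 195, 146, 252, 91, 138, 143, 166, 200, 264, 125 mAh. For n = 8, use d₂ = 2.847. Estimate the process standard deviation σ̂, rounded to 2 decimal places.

R̄ = (107 + 57 + 195 + 146 + 252 + 91 + 138 + 143 + 166 + 200 + 264 + 125) / 12 = 157.0000
σ̂ = R̄ / d₂ = 157.0000 / 2.847 = 55.1458

55.15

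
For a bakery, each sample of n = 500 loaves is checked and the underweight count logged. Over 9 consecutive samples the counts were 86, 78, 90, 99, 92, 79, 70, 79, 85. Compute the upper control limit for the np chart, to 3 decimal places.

109.328

p̄ = Σdᵢ / (k·n) = 758 / (9 × 500) = 0.16844
UCL = np̄ + 3·√(np̄(1−p̄)) = 84.2222 + 3 × √(84.2222×0.83156) = 84.2222 + 3 × 8.3687 = 109.3284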